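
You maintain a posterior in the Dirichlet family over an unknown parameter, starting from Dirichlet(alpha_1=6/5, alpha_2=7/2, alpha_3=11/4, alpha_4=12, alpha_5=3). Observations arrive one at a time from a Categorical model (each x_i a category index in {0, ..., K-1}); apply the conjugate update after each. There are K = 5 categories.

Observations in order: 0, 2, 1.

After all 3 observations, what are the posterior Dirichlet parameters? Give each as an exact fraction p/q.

obs 1: x=0 → posterior Dirichlet(11/5, 7/2, 11/4, 12, 3)
obs 2: x=2 → posterior Dirichlet(11/5, 7/2, 15/4, 12, 3)
obs 3: x=1 → posterior Dirichlet(11/5, 9/2, 15/4, 12, 3)

alpha_1=11/5, alpha_2=9/2, alpha_3=15/4, alpha_4=12, alpha_5=3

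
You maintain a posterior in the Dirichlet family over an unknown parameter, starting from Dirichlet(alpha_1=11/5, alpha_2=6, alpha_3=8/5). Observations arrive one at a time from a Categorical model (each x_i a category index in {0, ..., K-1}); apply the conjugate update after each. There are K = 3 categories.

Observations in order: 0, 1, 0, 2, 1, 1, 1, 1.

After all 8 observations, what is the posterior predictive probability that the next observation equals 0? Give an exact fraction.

21/89

obs 1: x=0 → posterior Dirichlet(16/5, 6, 8/5)
obs 2: x=1 → posterior Dirichlet(16/5, 7, 8/5)
obs 3: x=0 → posterior Dirichlet(21/5, 7, 8/5)
obs 4: x=2 → posterior Dirichlet(21/5, 7, 13/5)
obs 5: x=1 → posterior Dirichlet(21/5, 8, 13/5)
obs 6: x=1 → posterior Dirichlet(21/5, 9, 13/5)
obs 7: x=1 → posterior Dirichlet(21/5, 10, 13/5)
obs 8: x=1 → posterior Dirichlet(21/5, 11, 13/5)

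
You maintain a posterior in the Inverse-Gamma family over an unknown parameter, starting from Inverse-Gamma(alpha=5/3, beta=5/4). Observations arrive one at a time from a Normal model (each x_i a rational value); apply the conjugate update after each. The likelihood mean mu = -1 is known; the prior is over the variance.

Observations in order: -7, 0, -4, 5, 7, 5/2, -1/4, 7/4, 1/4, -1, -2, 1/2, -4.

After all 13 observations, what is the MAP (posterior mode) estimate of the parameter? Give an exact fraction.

8769/880

obs 1: x=-7 → posterior Inverse-Gamma(13/6, 77/4)
obs 2: x=0 → posterior Inverse-Gamma(8/3, 79/4)
obs 3: x=-4 → posterior Inverse-Gamma(19/6, 97/4)
obs 4: x=5 → posterior Inverse-Gamma(11/3, 169/4)
obs 5: x=7 → posterior Inverse-Gamma(25/6, 297/4)
obs 6: x=5/2 → posterior Inverse-Gamma(14/3, 643/8)
obs 7: x=-1/4 → posterior Inverse-Gamma(31/6, 2581/32)
obs 8: x=7/4 → posterior Inverse-Gamma(17/3, 1351/16)
obs 9: x=1/4 → posterior Inverse-Gamma(37/6, 2727/32)
obs 10: x=-1 → posterior Inverse-Gamma(20/3, 2727/32)
obs 11: x=-2 → posterior Inverse-Gamma(43/6, 2743/32)
obs 12: x=1/2 → posterior Inverse-Gamma(23/3, 2779/32)
obs 13: x=-4 → posterior Inverse-Gamma(49/6, 2923/32)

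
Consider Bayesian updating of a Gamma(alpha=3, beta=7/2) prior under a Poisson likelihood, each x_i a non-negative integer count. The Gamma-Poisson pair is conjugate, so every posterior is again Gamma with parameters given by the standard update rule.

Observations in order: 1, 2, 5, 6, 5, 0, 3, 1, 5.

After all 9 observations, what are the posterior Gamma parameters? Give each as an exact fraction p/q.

obs 1: x=1 → posterior Gamma(4, 9/2)
obs 2: x=2 → posterior Gamma(6, 11/2)
obs 3: x=5 → posterior Gamma(11, 13/2)
obs 4: x=6 → posterior Gamma(17, 15/2)
obs 5: x=5 → posterior Gamma(22, 17/2)
obs 6: x=0 → posterior Gamma(22, 19/2)
obs 7: x=3 → posterior Gamma(25, 21/2)
obs 8: x=1 → posterior Gamma(26, 23/2)
obs 9: x=5 → posterior Gamma(31, 25/2)

alpha=31, beta=25/2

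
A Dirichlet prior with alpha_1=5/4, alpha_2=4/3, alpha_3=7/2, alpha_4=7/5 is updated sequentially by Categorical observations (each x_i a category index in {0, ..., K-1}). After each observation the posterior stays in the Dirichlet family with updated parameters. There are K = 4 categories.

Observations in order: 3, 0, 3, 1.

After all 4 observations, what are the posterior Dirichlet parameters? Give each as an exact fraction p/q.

obs 1: x=3 → posterior Dirichlet(5/4, 4/3, 7/2, 12/5)
obs 2: x=0 → posterior Dirichlet(9/4, 4/3, 7/2, 12/5)
obs 3: x=3 → posterior Dirichlet(9/4, 4/3, 7/2, 17/5)
obs 4: x=1 → posterior Dirichlet(9/4, 7/3, 7/2, 17/5)

alpha_1=9/4, alpha_2=7/3, alpha_3=7/2, alpha_4=17/5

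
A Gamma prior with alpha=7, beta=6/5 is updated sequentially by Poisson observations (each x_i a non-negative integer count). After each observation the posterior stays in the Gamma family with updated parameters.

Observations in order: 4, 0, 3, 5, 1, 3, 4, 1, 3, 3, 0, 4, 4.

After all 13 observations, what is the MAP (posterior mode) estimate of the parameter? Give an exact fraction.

205/71

obs 1: x=4 → posterior Gamma(11, 11/5)
obs 2: x=0 → posterior Gamma(11, 16/5)
obs 3: x=3 → posterior Gamma(14, 21/5)
obs 4: x=5 → posterior Gamma(19, 26/5)
obs 5: x=1 → posterior Gamma(20, 31/5)
obs 6: x=3 → posterior Gamma(23, 36/5)
obs 7: x=4 → posterior Gamma(27, 41/5)
obs 8: x=1 → posterior Gamma(28, 46/5)
obs 9: x=3 → posterior Gamma(31, 51/5)
obs 10: x=3 → posterior Gamma(34, 56/5)
obs 11: x=0 → posterior Gamma(34, 61/5)
obs 12: x=4 → posterior Gamma(38, 66/5)
obs 13: x=4 → posterior Gamma(42, 71/5)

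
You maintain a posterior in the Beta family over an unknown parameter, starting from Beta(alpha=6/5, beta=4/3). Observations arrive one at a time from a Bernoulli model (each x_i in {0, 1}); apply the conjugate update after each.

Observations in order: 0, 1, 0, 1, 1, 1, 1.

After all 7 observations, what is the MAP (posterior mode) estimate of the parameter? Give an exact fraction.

78/113

obs 1: x=0 → posterior Beta(6/5, 7/3)
obs 2: x=1 → posterior Beta(11/5, 7/3)
obs 3: x=0 → posterior Beta(11/5, 10/3)
obs 4: x=1 → posterior Beta(16/5, 10/3)
obs 5: x=1 → posterior Beta(21/5, 10/3)
obs 6: x=1 → posterior Beta(26/5, 10/3)
obs 7: x=1 → posterior Beta(31/5, 10/3)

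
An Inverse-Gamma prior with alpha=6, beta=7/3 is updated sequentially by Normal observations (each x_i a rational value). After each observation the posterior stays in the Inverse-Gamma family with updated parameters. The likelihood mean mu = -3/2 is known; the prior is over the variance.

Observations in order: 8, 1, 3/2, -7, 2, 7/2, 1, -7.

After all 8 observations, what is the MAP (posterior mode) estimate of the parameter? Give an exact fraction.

obs 1: x=8 → posterior Inverse-Gamma(13/2, 1139/24)
obs 2: x=1 → posterior Inverse-Gamma(7, 607/12)
obs 3: x=3/2 → posterior Inverse-Gamma(15/2, 661/12)
obs 4: x=-7 → posterior Inverse-Gamma(8, 1685/24)
obs 5: x=2 → posterior Inverse-Gamma(17/2, 229/3)
obs 6: x=7/2 → posterior Inverse-Gamma(9, 533/6)
obs 7: x=1 → posterior Inverse-Gamma(19/2, 2207/24)
obs 8: x=-7 → posterior Inverse-Gamma(10, 1285/12)

1285/132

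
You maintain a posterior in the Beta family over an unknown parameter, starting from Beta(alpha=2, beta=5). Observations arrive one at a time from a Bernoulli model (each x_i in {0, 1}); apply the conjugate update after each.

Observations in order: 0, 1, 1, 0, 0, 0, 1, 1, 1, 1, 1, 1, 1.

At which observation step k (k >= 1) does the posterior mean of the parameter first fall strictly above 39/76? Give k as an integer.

k = 12

obs 1: x=0 → posterior Beta(2, 6)
obs 2: x=1 → posterior Beta(3, 6)
obs 3: x=1 → posterior Beta(4, 6)
obs 4: x=0 → posterior Beta(4, 7)
obs 5: x=0 → posterior Beta(4, 8)
obs 6: x=0 → posterior Beta(4, 9)
obs 7: x=1 → posterior Beta(5, 9)
obs 8: x=1 → posterior Beta(6, 9)
obs 9: x=1 → posterior Beta(7, 9)
obs 10: x=1 → posterior Beta(8, 9)
obs 11: x=1 → posterior Beta(9, 9)
obs 12: x=1 → posterior Beta(10, 9)
obs 13: x=1 → posterior Beta(11, 9)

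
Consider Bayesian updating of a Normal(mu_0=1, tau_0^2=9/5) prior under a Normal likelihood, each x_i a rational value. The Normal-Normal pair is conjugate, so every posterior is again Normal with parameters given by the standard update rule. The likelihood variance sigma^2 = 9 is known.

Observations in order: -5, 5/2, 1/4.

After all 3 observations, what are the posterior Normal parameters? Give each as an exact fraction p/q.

obs 1: x=-5 → posterior Normal(0, 3/2)
obs 2: x=5/2 → posterior Normal(5/14, 9/7)
obs 3: x=1/4 → posterior Normal(11/32, 9/8)

mu_0=11/32, tau_0^2=9/8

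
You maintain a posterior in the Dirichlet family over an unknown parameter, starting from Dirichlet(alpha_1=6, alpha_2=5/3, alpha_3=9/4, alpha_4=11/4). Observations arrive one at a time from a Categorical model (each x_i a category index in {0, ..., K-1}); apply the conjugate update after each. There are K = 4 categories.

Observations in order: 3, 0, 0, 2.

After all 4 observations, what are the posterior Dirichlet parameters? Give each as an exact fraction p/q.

obs 1: x=3 → posterior Dirichlet(6, 5/3, 9/4, 15/4)
obs 2: x=0 → posterior Dirichlet(7, 5/3, 9/4, 15/4)
obs 3: x=0 → posterior Dirichlet(8, 5/3, 9/4, 15/4)
obs 4: x=2 → posterior Dirichlet(8, 5/3, 13/4, 15/4)

alpha_1=8, alpha_2=5/3, alpha_3=13/4, alpha_4=15/4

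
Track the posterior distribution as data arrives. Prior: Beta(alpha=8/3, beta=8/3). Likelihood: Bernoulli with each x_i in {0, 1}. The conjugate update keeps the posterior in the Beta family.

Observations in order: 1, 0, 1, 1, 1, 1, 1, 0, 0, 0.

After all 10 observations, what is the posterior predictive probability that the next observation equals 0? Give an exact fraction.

10/23

obs 1: x=1 → posterior Beta(11/3, 8/3)
obs 2: x=0 → posterior Beta(11/3, 11/3)
obs 3: x=1 → posterior Beta(14/3, 11/3)
obs 4: x=1 → posterior Beta(17/3, 11/3)
obs 5: x=1 → posterior Beta(20/3, 11/3)
obs 6: x=1 → posterior Beta(23/3, 11/3)
obs 7: x=1 → posterior Beta(26/3, 11/3)
obs 8: x=0 → posterior Beta(26/3, 14/3)
obs 9: x=0 → posterior Beta(26/3, 17/3)
obs 10: x=0 → posterior Beta(26/3, 20/3)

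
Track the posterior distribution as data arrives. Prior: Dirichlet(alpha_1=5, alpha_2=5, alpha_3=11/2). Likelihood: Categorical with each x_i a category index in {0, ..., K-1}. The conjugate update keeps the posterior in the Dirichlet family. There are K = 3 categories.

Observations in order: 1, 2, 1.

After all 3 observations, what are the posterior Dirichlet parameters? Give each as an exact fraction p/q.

alpha_1=5, alpha_2=7, alpha_3=13/2

obs 1: x=1 → posterior Dirichlet(5, 6, 11/2)
obs 2: x=2 → posterior Dirichlet(5, 6, 13/2)
obs 3: x=1 → posterior Dirichlet(5, 7, 13/2)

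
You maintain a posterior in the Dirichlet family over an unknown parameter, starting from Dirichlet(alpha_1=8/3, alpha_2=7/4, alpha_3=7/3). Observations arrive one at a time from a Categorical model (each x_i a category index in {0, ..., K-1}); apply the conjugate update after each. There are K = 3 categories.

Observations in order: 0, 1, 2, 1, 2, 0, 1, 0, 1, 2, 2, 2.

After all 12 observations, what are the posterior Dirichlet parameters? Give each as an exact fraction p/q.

alpha_1=17/3, alpha_2=23/4, alpha_3=22/3

obs 1: x=0 → posterior Dirichlet(11/3, 7/4, 7/3)
obs 2: x=1 → posterior Dirichlet(11/3, 11/4, 7/3)
obs 3: x=2 → posterior Dirichlet(11/3, 11/4, 10/3)
obs 4: x=1 → posterior Dirichlet(11/3, 15/4, 10/3)
obs 5: x=2 → posterior Dirichlet(11/3, 15/4, 13/3)
obs 6: x=0 → posterior Dirichlet(14/3, 15/4, 13/3)
obs 7: x=1 → posterior Dirichlet(14/3, 19/4, 13/3)
obs 8: x=0 → posterior Dirichlet(17/3, 19/4, 13/3)
obs 9: x=1 → posterior Dirichlet(17/3, 23/4, 13/3)
obs 10: x=2 → posterior Dirichlet(17/3, 23/4, 16/3)
obs 11: x=2 → posterior Dirichlet(17/3, 23/4, 19/3)
obs 12: x=2 → posterior Dirichlet(17/3, 23/4, 22/3)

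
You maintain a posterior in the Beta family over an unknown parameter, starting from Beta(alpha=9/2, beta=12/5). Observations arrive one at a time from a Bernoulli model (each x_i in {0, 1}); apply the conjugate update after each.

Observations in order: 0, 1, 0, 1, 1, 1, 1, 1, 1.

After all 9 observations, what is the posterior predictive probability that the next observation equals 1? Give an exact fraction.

obs 1: x=0 → posterior Beta(9/2, 17/5)
obs 2: x=1 → posterior Beta(11/2, 17/5)
obs 3: x=0 → posterior Beta(11/2, 22/5)
obs 4: x=1 → posterior Beta(13/2, 22/5)
obs 5: x=1 → posterior Beta(15/2, 22/5)
obs 6: x=1 → posterior Beta(17/2, 22/5)
obs 7: x=1 → posterior Beta(19/2, 22/5)
obs 8: x=1 → posterior Beta(21/2, 22/5)
obs 9: x=1 → posterior Beta(23/2, 22/5)

115/159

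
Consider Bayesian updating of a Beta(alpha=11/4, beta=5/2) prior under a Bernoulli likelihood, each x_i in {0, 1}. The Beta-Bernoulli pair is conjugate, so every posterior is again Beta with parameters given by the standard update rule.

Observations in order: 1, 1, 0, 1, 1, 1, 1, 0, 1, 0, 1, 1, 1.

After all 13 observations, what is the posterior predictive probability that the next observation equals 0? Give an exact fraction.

obs 1: x=1 → posterior Beta(15/4, 5/2)
obs 2: x=1 → posterior Beta(19/4, 5/2)
obs 3: x=0 → posterior Beta(19/4, 7/2)
obs 4: x=1 → posterior Beta(23/4, 7/2)
obs 5: x=1 → posterior Beta(27/4, 7/2)
obs 6: x=1 → posterior Beta(31/4, 7/2)
obs 7: x=1 → posterior Beta(35/4, 7/2)
obs 8: x=0 → posterior Beta(35/4, 9/2)
obs 9: x=1 → posterior Beta(39/4, 9/2)
obs 10: x=0 → posterior Beta(39/4, 11/2)
obs 11: x=1 → posterior Beta(43/4, 11/2)
obs 12: x=1 → posterior Beta(47/4, 11/2)
obs 13: x=1 → posterior Beta(51/4, 11/2)

22/73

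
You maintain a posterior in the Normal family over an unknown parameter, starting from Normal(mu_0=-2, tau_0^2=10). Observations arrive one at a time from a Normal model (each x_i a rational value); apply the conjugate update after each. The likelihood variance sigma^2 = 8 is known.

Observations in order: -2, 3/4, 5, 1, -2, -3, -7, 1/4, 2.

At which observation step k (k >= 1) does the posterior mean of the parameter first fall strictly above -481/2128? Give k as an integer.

obs 1: x=-2 → posterior Normal(-2, 40/9)
obs 2: x=3/4 → posterior Normal(-57/56, 20/7)
obs 3: x=5 → posterior Normal(43/76, 40/19)
obs 4: x=1 → posterior Normal(21/32, 5/3)
obs 5: x=-2 → posterior Normal(23/116, 40/29)
obs 6: x=-3 → posterior Normal(-37/136, 20/17)
obs 7: x=-7 → posterior Normal(-59/52, 40/39)
obs 8: x=1/4 → posterior Normal(-43/44, 10/11)
obs 9: x=2 → posterior Normal(-33/49, 40/49)

k = 3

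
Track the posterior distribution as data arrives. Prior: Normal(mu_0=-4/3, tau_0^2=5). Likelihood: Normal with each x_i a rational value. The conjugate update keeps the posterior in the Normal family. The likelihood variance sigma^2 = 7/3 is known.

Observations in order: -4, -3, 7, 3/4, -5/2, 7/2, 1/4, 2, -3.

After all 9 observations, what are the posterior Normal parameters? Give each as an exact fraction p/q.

obs 1: x=-4 → posterior Normal(-104/33, 35/22)
obs 2: x=-3 → posterior Normal(-343/111, 35/37)
obs 3: x=7 → posterior Normal(-7/39, 35/52)
obs 4: x=3/4 → posterior Normal(23/804, 35/67)
obs 5: x=-5/2 → posterior Normal(-427/984, 35/82)
obs 6: x=7/2 → posterior Normal(203/1164, 35/97)
obs 7: x=1/4 → posterior Normal(31/168, 5/16)
obs 8: x=2 → posterior Normal(152/381, 35/127)
obs 9: x=-3 → posterior Normal(17/426, 35/142)

mu_0=17/426, tau_0^2=35/142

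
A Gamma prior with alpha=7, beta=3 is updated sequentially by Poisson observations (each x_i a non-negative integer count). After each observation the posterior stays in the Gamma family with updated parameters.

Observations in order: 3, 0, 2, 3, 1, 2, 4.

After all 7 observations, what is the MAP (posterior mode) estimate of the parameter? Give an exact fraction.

obs 1: x=3 → posterior Gamma(10, 4)
obs 2: x=0 → posterior Gamma(10, 5)
obs 3: x=2 → posterior Gamma(12, 6)
obs 4: x=3 → posterior Gamma(15, 7)
obs 5: x=1 → posterior Gamma(16, 8)
obs 6: x=2 → posterior Gamma(18, 9)
obs 7: x=4 → posterior Gamma(22, 10)

21/10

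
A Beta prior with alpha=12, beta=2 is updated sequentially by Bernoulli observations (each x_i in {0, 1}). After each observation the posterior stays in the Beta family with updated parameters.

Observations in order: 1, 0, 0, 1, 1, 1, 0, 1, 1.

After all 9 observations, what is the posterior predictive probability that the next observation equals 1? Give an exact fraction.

obs 1: x=1 → posterior Beta(13, 2)
obs 2: x=0 → posterior Beta(13, 3)
obs 3: x=0 → posterior Beta(13, 4)
obs 4: x=1 → posterior Beta(14, 4)
obs 5: x=1 → posterior Beta(15, 4)
obs 6: x=1 → posterior Beta(16, 4)
obs 7: x=0 → posterior Beta(16, 5)
obs 8: x=1 → posterior Beta(17, 5)
obs 9: x=1 → posterior Beta(18, 5)

18/23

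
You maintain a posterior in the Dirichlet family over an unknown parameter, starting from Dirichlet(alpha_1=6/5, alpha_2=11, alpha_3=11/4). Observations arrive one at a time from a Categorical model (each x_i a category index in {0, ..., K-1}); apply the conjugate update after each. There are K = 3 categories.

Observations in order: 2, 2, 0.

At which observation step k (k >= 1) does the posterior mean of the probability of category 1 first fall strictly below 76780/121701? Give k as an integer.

k = 3

obs 1: x=2 → posterior Dirichlet(6/5, 11, 15/4)
obs 2: x=2 → posterior Dirichlet(6/5, 11, 19/4)
obs 3: x=0 → posterior Dirichlet(11/5, 11, 19/4)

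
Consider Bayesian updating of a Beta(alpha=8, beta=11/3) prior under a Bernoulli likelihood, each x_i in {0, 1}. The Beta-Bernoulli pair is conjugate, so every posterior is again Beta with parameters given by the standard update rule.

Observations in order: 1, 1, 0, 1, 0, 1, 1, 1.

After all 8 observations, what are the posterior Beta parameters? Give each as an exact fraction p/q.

alpha=14, beta=17/3

obs 1: x=1 → posterior Beta(9, 11/3)
obs 2: x=1 → posterior Beta(10, 11/3)
obs 3: x=0 → posterior Beta(10, 14/3)
obs 4: x=1 → posterior Beta(11, 14/3)
obs 5: x=0 → posterior Beta(11, 17/3)
obs 6: x=1 → posterior Beta(12, 17/3)
obs 7: x=1 → posterior Beta(13, 17/3)
obs 8: x=1 → posterior Beta(14, 17/3)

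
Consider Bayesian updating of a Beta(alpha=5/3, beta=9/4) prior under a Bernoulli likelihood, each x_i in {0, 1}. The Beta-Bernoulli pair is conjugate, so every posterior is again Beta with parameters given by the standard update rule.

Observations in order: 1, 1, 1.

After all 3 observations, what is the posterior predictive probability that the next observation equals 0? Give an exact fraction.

27/83

obs 1: x=1 → posterior Beta(8/3, 9/4)
obs 2: x=1 → posterior Beta(11/3, 9/4)
obs 3: x=1 → posterior Beta(14/3, 9/4)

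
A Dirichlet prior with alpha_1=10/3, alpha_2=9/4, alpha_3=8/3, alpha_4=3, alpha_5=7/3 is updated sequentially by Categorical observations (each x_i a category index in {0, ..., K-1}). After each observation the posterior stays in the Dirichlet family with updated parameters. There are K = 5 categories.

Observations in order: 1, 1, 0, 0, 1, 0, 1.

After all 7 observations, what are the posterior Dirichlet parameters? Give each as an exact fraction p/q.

alpha_1=19/3, alpha_2=25/4, alpha_3=8/3, alpha_4=3, alpha_5=7/3

obs 1: x=1 → posterior Dirichlet(10/3, 13/4, 8/3, 3, 7/3)
obs 2: x=1 → posterior Dirichlet(10/3, 17/4, 8/3, 3, 7/3)
obs 3: x=0 → posterior Dirichlet(13/3, 17/4, 8/3, 3, 7/3)
obs 4: x=0 → posterior Dirichlet(16/3, 17/4, 8/3, 3, 7/3)
obs 5: x=1 → posterior Dirichlet(16/3, 21/4, 8/3, 3, 7/3)
obs 6: x=0 → posterior Dirichlet(19/3, 21/4, 8/3, 3, 7/3)
obs 7: x=1 → posterior Dirichlet(19/3, 25/4, 8/3, 3, 7/3)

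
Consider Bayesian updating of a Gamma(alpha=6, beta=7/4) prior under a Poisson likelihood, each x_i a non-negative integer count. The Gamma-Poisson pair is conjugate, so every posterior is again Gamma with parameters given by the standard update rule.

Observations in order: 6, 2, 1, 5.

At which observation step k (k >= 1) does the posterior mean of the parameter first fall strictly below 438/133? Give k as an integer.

k = 3

obs 1: x=6 → posterior Gamma(12, 11/4)
obs 2: x=2 → posterior Gamma(14, 15/4)
obs 3: x=1 → posterior Gamma(15, 19/4)
obs 4: x=5 → posterior Gamma(20, 23/4)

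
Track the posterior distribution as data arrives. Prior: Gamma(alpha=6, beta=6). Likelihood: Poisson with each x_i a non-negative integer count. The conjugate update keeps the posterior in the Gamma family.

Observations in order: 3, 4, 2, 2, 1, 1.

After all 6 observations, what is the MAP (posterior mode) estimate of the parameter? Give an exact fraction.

obs 1: x=3 → posterior Gamma(9, 7)
obs 2: x=4 → posterior Gamma(13, 8)
obs 3: x=2 → posterior Gamma(15, 9)
obs 4: x=2 → posterior Gamma(17, 10)
obs 5: x=1 → posterior Gamma(18, 11)
obs 6: x=1 → posterior Gamma(19, 12)

3/2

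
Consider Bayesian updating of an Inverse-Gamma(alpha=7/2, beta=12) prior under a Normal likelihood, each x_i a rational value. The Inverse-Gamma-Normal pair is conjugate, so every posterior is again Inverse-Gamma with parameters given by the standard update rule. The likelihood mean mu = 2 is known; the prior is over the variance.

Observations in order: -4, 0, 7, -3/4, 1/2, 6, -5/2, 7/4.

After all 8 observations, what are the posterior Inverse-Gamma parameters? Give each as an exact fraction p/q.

obs 1: x=-4 → posterior Inverse-Gamma(4, 30)
obs 2: x=0 → posterior Inverse-Gamma(9/2, 32)
obs 3: x=7 → posterior Inverse-Gamma(5, 89/2)
obs 4: x=-3/4 → posterior Inverse-Gamma(11/2, 1545/32)
obs 5: x=1/2 → posterior Inverse-Gamma(6, 1581/32)
obs 6: x=6 → posterior Inverse-Gamma(13/2, 1837/32)
obs 7: x=-5/2 → posterior Inverse-Gamma(7, 2161/32)
obs 8: x=7/4 → posterior Inverse-Gamma(15/2, 1081/16)

alpha=15/2, beta=1081/16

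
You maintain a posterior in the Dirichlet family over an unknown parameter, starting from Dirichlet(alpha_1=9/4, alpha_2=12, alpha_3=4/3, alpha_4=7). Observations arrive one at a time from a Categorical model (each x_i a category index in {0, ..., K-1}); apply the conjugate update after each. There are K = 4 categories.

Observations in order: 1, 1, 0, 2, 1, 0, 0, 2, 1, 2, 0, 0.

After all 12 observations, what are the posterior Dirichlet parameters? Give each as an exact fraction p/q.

alpha_1=29/4, alpha_2=16, alpha_3=13/3, alpha_4=7

obs 1: x=1 → posterior Dirichlet(9/4, 13, 4/3, 7)
obs 2: x=1 → posterior Dirichlet(9/4, 14, 4/3, 7)
obs 3: x=0 → posterior Dirichlet(13/4, 14, 4/3, 7)
obs 4: x=2 → posterior Dirichlet(13/4, 14, 7/3, 7)
obs 5: x=1 → posterior Dirichlet(13/4, 15, 7/3, 7)
obs 6: x=0 → posterior Dirichlet(17/4, 15, 7/3, 7)
obs 7: x=0 → posterior Dirichlet(21/4, 15, 7/3, 7)
obs 8: x=2 → posterior Dirichlet(21/4, 15, 10/3, 7)
obs 9: x=1 → posterior Dirichlet(21/4, 16, 10/3, 7)
obs 10: x=2 → posterior Dirichlet(21/4, 16, 13/3, 7)
obs 11: x=0 → posterior Dirichlet(25/4, 16, 13/3, 7)
obs 12: x=0 → posterior Dirichlet(29/4, 16, 13/3, 7)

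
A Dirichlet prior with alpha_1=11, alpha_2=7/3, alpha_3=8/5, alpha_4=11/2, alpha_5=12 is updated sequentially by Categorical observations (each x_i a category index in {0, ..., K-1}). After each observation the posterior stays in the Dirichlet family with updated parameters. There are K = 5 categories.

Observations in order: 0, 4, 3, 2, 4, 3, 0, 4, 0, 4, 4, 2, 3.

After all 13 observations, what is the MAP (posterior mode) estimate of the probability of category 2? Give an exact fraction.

78/1213

obs 1: x=0 → posterior Dirichlet(12, 7/3, 8/5, 11/2, 12)
obs 2: x=4 → posterior Dirichlet(12, 7/3, 8/5, 11/2, 13)
obs 3: x=3 → posterior Dirichlet(12, 7/3, 8/5, 13/2, 13)
obs 4: x=2 → posterior Dirichlet(12, 7/3, 13/5, 13/2, 13)
obs 5: x=4 → posterior Dirichlet(12, 7/3, 13/5, 13/2, 14)
obs 6: x=3 → posterior Dirichlet(12, 7/3, 13/5, 15/2, 14)
obs 7: x=0 → posterior Dirichlet(13, 7/3, 13/5, 15/2, 14)
obs 8: x=4 → posterior Dirichlet(13, 7/3, 13/5, 15/2, 15)
obs 9: x=0 → posterior Dirichlet(14, 7/3, 13/5, 15/2, 15)
obs 10: x=4 → posterior Dirichlet(14, 7/3, 13/5, 15/2, 16)
obs 11: x=4 → posterior Dirichlet(14, 7/3, 13/5, 15/2, 17)
obs 12: x=2 → posterior Dirichlet(14, 7/3, 18/5, 15/2, 17)
obs 13: x=3 → posterior Dirichlet(14, 7/3, 18/5, 17/2, 17)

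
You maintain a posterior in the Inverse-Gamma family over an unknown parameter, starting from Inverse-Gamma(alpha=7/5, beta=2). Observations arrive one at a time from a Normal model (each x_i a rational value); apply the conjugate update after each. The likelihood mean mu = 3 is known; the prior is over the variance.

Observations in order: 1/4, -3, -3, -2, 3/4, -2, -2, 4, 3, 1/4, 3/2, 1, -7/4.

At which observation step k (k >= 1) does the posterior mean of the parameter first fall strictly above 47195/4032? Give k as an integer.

k = 2

obs 1: x=1/4 → posterior Inverse-Gamma(19/10, 185/32)
obs 2: x=-3 → posterior Inverse-Gamma(12/5, 761/32)
obs 3: x=-3 → posterior Inverse-Gamma(29/10, 1337/32)
obs 4: x=-2 → posterior Inverse-Gamma(17/5, 1737/32)
obs 5: x=3/4 → posterior Inverse-Gamma(39/10, 909/16)
obs 6: x=-2 → posterior Inverse-Gamma(22/5, 1109/16)
obs 7: x=-2 → posterior Inverse-Gamma(49/10, 1309/16)
obs 8: x=4 → posterior Inverse-Gamma(27/5, 1317/16)
obs 9: x=3 → posterior Inverse-Gamma(59/10, 1317/16)
obs 10: x=1/4 → posterior Inverse-Gamma(32/5, 2755/32)
obs 11: x=3/2 → posterior Inverse-Gamma(69/10, 2791/32)
obs 12: x=1 → posterior Inverse-Gamma(37/5, 2855/32)
obs 13: x=-7/4 → posterior Inverse-Gamma(79/10, 201/2)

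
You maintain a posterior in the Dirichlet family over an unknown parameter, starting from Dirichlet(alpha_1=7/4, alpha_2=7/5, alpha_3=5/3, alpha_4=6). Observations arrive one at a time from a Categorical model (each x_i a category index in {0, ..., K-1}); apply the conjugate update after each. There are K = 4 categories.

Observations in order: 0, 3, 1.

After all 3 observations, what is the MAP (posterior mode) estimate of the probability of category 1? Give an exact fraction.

obs 1: x=0 → posterior Dirichlet(11/4, 7/5, 5/3, 6)
obs 2: x=3 → posterior Dirichlet(11/4, 7/5, 5/3, 7)
obs 3: x=1 → posterior Dirichlet(11/4, 12/5, 5/3, 7)

84/589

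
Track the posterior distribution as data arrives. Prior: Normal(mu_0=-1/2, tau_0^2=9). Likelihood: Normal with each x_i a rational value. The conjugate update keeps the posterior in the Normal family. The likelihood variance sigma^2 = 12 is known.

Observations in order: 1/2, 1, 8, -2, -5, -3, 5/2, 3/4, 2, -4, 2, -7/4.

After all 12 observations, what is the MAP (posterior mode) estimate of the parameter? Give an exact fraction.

obs 1: x=1/2 → posterior Normal(-1/14, 36/7)
obs 2: x=1 → posterior Normal(1/4, 18/5)
obs 3: x=8 → posterior Normal(53/26, 36/13)
obs 4: x=-2 → posterior Normal(41/32, 9/4)
obs 5: x=-5 → posterior Normal(11/38, 36/19)
obs 6: x=-3 → posterior Normal(-7/44, 18/11)
obs 7: x=5/2 → posterior Normal(4/25, 36/25)
obs 8: x=3/4 → posterior Normal(25/112, 9/7)
obs 9: x=2 → posterior Normal(49/124, 36/31)
obs 10: x=-4 → posterior Normal(1/136, 18/17)
obs 11: x=2 → posterior Normal(25/148, 36/37)
obs 12: x=-7/4 → posterior Normal(1/40, 9/10)

1/40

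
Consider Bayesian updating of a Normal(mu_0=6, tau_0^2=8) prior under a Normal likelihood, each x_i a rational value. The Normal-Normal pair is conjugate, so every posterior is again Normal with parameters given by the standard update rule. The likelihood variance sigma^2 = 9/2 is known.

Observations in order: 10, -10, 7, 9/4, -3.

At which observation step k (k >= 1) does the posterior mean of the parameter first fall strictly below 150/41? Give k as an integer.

k = 2

obs 1: x=10 → posterior Normal(214/25, 72/25)
obs 2: x=-10 → posterior Normal(54/41, 72/41)
obs 3: x=7 → posterior Normal(166/57, 24/19)
obs 4: x=9/4 → posterior Normal(202/73, 72/73)
obs 5: x=-3 → posterior Normal(154/89, 72/89)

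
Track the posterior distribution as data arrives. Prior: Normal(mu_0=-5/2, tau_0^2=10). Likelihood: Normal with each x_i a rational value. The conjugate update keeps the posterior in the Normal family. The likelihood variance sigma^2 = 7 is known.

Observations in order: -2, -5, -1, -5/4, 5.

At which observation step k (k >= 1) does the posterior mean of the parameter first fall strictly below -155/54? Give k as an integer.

obs 1: x=-2 → posterior Normal(-75/34, 70/17)
obs 2: x=-5 → posterior Normal(-175/54, 70/27)
obs 3: x=-1 → posterior Normal(-195/74, 70/37)
obs 4: x=-5/4 → posterior Normal(-110/47, 70/47)
obs 5: x=5 → posterior Normal(-20/19, 70/57)

k = 2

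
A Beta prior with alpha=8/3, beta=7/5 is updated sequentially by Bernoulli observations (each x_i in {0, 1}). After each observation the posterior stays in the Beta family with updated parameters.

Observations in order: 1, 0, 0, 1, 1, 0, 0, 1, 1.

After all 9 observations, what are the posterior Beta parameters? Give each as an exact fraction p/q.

alpha=23/3, beta=27/5

obs 1: x=1 → posterior Beta(11/3, 7/5)
obs 2: x=0 → posterior Beta(11/3, 12/5)
obs 3: x=0 → posterior Beta(11/3, 17/5)
obs 4: x=1 → posterior Beta(14/3, 17/5)
obs 5: x=1 → posterior Beta(17/3, 17/5)
obs 6: x=0 → posterior Beta(17/3, 22/5)
obs 7: x=0 → posterior Beta(17/3, 27/5)
obs 8: x=1 → posterior Beta(20/3, 27/5)
obs 9: x=1 → posterior Beta(23/3, 27/5)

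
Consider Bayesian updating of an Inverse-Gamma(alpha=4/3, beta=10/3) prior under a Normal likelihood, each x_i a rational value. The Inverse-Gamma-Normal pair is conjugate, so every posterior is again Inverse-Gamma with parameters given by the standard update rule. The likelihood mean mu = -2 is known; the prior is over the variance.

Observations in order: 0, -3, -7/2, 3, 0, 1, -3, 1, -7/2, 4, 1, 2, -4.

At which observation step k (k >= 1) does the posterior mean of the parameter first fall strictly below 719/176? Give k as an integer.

k = 3

obs 1: x=0 → posterior Inverse-Gamma(11/6, 16/3)
obs 2: x=-3 → posterior Inverse-Gamma(7/3, 35/6)
obs 3: x=-7/2 → posterior Inverse-Gamma(17/6, 167/24)
obs 4: x=3 → posterior Inverse-Gamma(10/3, 467/24)
obs 5: x=0 → posterior Inverse-Gamma(23/6, 515/24)
obs 6: x=1 → posterior Inverse-Gamma(13/3, 623/24)
obs 7: x=-3 → posterior Inverse-Gamma(29/6, 635/24)
obs 8: x=1 → posterior Inverse-Gamma(16/3, 743/24)
obs 9: x=-7/2 → posterior Inverse-Gamma(35/6, 385/12)
obs 10: x=4 → posterior Inverse-Gamma(19/3, 601/12)
obs 11: x=1 → posterior Inverse-Gamma(41/6, 655/12)
obs 12: x=2 → posterior Inverse-Gamma(22/3, 751/12)
obs 13: x=-4 → posterior Inverse-Gamma(47/6, 775/12)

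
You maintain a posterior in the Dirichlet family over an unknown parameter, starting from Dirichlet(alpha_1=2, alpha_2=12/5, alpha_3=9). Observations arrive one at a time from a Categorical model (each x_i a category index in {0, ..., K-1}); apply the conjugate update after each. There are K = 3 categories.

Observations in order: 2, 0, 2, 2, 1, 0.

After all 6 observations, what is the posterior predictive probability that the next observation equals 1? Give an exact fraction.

obs 1: x=2 → posterior Dirichlet(2, 12/5, 10)
obs 2: x=0 → posterior Dirichlet(3, 12/5, 10)
obs 3: x=2 → posterior Dirichlet(3, 12/5, 11)
obs 4: x=2 → posterior Dirichlet(3, 12/5, 12)
obs 5: x=1 → posterior Dirichlet(3, 17/5, 12)
obs 6: x=0 → posterior Dirichlet(4, 17/5, 12)

17/97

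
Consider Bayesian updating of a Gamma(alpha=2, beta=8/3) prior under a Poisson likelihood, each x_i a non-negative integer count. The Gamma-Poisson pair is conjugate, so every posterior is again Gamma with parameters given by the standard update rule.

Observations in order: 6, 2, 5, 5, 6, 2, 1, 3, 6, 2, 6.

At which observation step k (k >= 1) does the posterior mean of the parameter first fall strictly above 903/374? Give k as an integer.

obs 1: x=6 → posterior Gamma(8, 11/3)
obs 2: x=2 → posterior Gamma(10, 14/3)
obs 3: x=5 → posterior Gamma(15, 17/3)
obs 4: x=5 → posterior Gamma(20, 20/3)
obs 5: x=6 → posterior Gamma(26, 23/3)
obs 6: x=2 → posterior Gamma(28, 26/3)
obs 7: x=1 → posterior Gamma(29, 29/3)
obs 8: x=3 → posterior Gamma(32, 32/3)
obs 9: x=6 → posterior Gamma(38, 35/3)
obs 10: x=2 → posterior Gamma(40, 38/3)
obs 11: x=6 → posterior Gamma(46, 41/3)

k = 3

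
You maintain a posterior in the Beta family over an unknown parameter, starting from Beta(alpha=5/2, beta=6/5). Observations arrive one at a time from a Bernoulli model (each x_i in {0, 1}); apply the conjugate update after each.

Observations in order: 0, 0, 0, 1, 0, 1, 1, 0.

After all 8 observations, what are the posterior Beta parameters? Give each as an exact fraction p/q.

obs 1: x=0 → posterior Beta(5/2, 11/5)
obs 2: x=0 → posterior Beta(5/2, 16/5)
obs 3: x=0 → posterior Beta(5/2, 21/5)
obs 4: x=1 → posterior Beta(7/2, 21/5)
obs 5: x=0 → posterior Beta(7/2, 26/5)
obs 6: x=1 → posterior Beta(9/2, 26/5)
obs 7: x=1 → posterior Beta(11/2, 26/5)
obs 8: x=0 → posterior Beta(11/2, 31/5)

alpha=11/2, beta=31/5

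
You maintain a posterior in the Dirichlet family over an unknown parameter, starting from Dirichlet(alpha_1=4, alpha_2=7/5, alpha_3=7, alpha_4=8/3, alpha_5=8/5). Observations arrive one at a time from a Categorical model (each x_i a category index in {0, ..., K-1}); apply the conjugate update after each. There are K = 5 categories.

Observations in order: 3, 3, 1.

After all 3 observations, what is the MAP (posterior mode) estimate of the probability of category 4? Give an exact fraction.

9/220

obs 1: x=3 → posterior Dirichlet(4, 7/5, 7, 11/3, 8/5)
obs 2: x=3 → posterior Dirichlet(4, 7/5, 7, 14/3, 8/5)
obs 3: x=1 → posterior Dirichlet(4, 12/5, 7, 14/3, 8/5)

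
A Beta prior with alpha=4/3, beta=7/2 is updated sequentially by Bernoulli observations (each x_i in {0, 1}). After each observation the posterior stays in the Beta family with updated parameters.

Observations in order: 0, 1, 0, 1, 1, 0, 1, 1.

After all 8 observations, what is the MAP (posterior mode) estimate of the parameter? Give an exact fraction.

32/65

obs 1: x=0 → posterior Beta(4/3, 9/2)
obs 2: x=1 → posterior Beta(7/3, 9/2)
obs 3: x=0 → posterior Beta(7/3, 11/2)
obs 4: x=1 → posterior Beta(10/3, 11/2)
obs 5: x=1 → posterior Beta(13/3, 11/2)
obs 6: x=0 → posterior Beta(13/3, 13/2)
obs 7: x=1 → posterior Beta(16/3, 13/2)
obs 8: x=1 → posterior Beta(19/3, 13/2)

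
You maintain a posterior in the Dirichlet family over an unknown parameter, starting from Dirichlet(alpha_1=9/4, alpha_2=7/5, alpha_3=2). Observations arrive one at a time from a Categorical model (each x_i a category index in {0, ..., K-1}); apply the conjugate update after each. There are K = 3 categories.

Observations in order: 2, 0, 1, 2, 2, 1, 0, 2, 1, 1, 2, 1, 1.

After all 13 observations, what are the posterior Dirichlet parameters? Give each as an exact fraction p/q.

obs 1: x=2 → posterior Dirichlet(9/4, 7/5, 3)
obs 2: x=0 → posterior Dirichlet(13/4, 7/5, 3)
obs 3: x=1 → posterior Dirichlet(13/4, 12/5, 3)
obs 4: x=2 → posterior Dirichlet(13/4, 12/5, 4)
obs 5: x=2 → posterior Dirichlet(13/4, 12/5, 5)
obs 6: x=1 → posterior Dirichlet(13/4, 17/5, 5)
obs 7: x=0 → posterior Dirichlet(17/4, 17/5, 5)
obs 8: x=2 → posterior Dirichlet(17/4, 17/5, 6)
obs 9: x=1 → posterior Dirichlet(17/4, 22/5, 6)
obs 10: x=1 → posterior Dirichlet(17/4, 27/5, 6)
obs 11: x=2 → posterior Dirichlet(17/4, 27/5, 7)
obs 12: x=1 → posterior Dirichlet(17/4, 32/5, 7)
obs 13: x=1 → posterior Dirichlet(17/4, 37/5, 7)

alpha_1=17/4, alpha_2=37/5, alpha_3=7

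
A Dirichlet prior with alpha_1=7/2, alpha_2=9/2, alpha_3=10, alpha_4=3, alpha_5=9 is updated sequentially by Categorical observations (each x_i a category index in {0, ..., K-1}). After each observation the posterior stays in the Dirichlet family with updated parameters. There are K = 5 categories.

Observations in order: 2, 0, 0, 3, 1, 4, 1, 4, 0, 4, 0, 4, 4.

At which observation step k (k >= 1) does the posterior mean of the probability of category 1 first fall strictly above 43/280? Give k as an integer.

k = 5

obs 1: x=2 → posterior Dirichlet(7/2, 9/2, 11, 3, 9)
obs 2: x=0 → posterior Dirichlet(9/2, 9/2, 11, 3, 9)
obs 3: x=0 → posterior Dirichlet(11/2, 9/2, 11, 3, 9)
obs 4: x=3 → posterior Dirichlet(11/2, 9/2, 11, 4, 9)
obs 5: x=1 → posterior Dirichlet(11/2, 11/2, 11, 4, 9)
obs 6: x=4 → posterior Dirichlet(11/2, 11/2, 11, 4, 10)
obs 7: x=1 → posterior Dirichlet(11/2, 13/2, 11, 4, 10)
obs 8: x=4 → posterior Dirichlet(11/2, 13/2, 11, 4, 11)
obs 9: x=0 → posterior Dirichlet(13/2, 13/2, 11, 4, 11)
obs 10: x=4 → posterior Dirichlet(13/2, 13/2, 11, 4, 12)
obs 11: x=0 → posterior Dirichlet(15/2, 13/2, 11, 4, 12)
obs 12: x=4 → posterior Dirichlet(15/2, 13/2, 11, 4, 13)
obs 13: x=4 → posterior Dirichlet(15/2, 13/2, 11, 4, 14)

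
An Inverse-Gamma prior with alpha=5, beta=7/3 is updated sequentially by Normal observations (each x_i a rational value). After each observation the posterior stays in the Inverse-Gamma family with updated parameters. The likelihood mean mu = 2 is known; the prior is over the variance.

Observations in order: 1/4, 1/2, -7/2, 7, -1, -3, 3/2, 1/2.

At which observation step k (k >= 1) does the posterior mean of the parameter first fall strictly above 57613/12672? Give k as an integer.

obs 1: x=1/4 → posterior Inverse-Gamma(11/2, 371/96)
obs 2: x=1/2 → posterior Inverse-Gamma(6, 479/96)
obs 3: x=-7/2 → posterior Inverse-Gamma(13/2, 1931/96)
obs 4: x=7 → posterior Inverse-Gamma(7, 3131/96)
obs 5: x=-1 → posterior Inverse-Gamma(15/2, 3563/96)
obs 6: x=-3 → posterior Inverse-Gamma(8, 4763/96)
obs 7: x=3/2 → posterior Inverse-Gamma(17/2, 4775/96)
obs 8: x=1/2 → posterior Inverse-Gamma(9, 4883/96)

k = 4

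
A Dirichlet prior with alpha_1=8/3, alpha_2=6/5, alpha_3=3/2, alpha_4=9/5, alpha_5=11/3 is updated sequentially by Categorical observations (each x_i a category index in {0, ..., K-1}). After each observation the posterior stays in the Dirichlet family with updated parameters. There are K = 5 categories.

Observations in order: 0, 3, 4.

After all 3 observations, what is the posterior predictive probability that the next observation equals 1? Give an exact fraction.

obs 1: x=0 → posterior Dirichlet(11/3, 6/5, 3/2, 9/5, 11/3)
obs 2: x=3 → posterior Dirichlet(11/3, 6/5, 3/2, 14/5, 11/3)
obs 3: x=4 → posterior Dirichlet(11/3, 6/5, 3/2, 14/5, 14/3)

36/415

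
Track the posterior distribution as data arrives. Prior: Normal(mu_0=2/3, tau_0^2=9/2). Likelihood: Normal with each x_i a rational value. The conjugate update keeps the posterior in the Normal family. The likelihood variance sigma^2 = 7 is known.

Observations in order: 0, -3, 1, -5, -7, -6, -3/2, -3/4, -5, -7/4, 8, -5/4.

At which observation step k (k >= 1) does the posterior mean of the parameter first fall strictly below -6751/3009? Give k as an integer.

k = 6

obs 1: x=0 → posterior Normal(28/69, 63/23)
obs 2: x=-3 → posterior Normal(-53/96, 63/32)
obs 3: x=1 → posterior Normal(-26/123, 63/41)
obs 4: x=-5 → posterior Normal(-161/150, 63/50)
obs 5: x=-7 → posterior Normal(-350/177, 63/59)
obs 6: x=-6 → posterior Normal(-128/51, 63/68)
obs 7: x=-3/2 → posterior Normal(-1105/462, 9/11)
obs 8: x=-3/4 → posterior Normal(-2291/1032, 63/86)
obs 9: x=-5 → posterior Normal(-149/60, 63/95)
obs 10: x=-7/4 → posterior Normal(-755/312, 63/104)
obs 11: x=8 → posterior Normal(-539/339, 63/113)
obs 12: x=-5/4 → posterior Normal(-2291/1464, 63/122)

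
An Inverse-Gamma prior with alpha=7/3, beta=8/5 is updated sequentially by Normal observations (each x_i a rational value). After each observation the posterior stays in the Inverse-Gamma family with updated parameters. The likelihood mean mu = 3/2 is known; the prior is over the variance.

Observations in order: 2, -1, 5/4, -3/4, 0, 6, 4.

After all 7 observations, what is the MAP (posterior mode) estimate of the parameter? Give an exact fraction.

5229/1640

obs 1: x=2 → posterior Inverse-Gamma(17/6, 69/40)
obs 2: x=-1 → posterior Inverse-Gamma(10/3, 97/20)
obs 3: x=5/4 → posterior Inverse-Gamma(23/6, 781/160)
obs 4: x=-3/4 → posterior Inverse-Gamma(13/3, 593/80)
obs 5: x=0 → posterior Inverse-Gamma(29/6, 683/80)
obs 6: x=6 → posterior Inverse-Gamma(16/3, 1493/80)
obs 7: x=4 → posterior Inverse-Gamma(35/6, 1743/80)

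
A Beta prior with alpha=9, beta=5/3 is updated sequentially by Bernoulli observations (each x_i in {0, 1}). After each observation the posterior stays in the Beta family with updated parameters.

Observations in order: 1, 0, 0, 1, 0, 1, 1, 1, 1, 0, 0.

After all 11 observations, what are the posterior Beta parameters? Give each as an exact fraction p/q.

obs 1: x=1 → posterior Beta(10, 5/3)
obs 2: x=0 → posterior Beta(10, 8/3)
obs 3: x=0 → posterior Beta(10, 11/3)
obs 4: x=1 → posterior Beta(11, 11/3)
obs 5: x=0 → posterior Beta(11, 14/3)
obs 6: x=1 → posterior Beta(12, 14/3)
obs 7: x=1 → posterior Beta(13, 14/3)
obs 8: x=1 → posterior Beta(14, 14/3)
obs 9: x=1 → posterior Beta(15, 14/3)
obs 10: x=0 → posterior Beta(15, 17/3)
obs 11: x=0 → posterior Beta(15, 20/3)

alpha=15, beta=20/3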